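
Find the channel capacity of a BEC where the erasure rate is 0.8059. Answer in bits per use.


C = 1 - epsilon = 1 - 0.8059 = 0.1941

0.1941 bits


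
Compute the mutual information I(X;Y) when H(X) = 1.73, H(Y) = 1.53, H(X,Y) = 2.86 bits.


I(X;Y) = H(X) + H(Y) - H(X,Y) = 1.73 + 1.53 - 2.86 = 0.4

0.4 bits


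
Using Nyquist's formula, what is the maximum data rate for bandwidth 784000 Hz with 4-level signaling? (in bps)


Rate = 2 * B * log2(M) = 2 * 784000 * 2.0 = 3136000.0

3136000.0 bps


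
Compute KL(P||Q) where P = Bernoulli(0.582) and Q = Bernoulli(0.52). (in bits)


KL = p*log2(p/q) + (1-p)*log2((1-p)/(1-q)) = 0.582*log2(0.582/0.52) + 0.418*log2(0.418/0.48) = 0.0112

0.0112 bits


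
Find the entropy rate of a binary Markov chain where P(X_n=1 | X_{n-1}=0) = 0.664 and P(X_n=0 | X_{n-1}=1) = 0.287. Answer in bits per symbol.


Stationary distribution: pi_0 = p10/(p01+p10) = 0.3018, pi_1 = 0.6982. Entropy rate H' = pi_0*H(p01) + pi_1*H(p10) = 0.3018*0.9209 + 0.6982*0.8648 = 0.8818

0.8818 bits/symbol


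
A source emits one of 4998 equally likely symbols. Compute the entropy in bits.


H = log2(n) = log2(4998) = 12.2871

12.2871 bits


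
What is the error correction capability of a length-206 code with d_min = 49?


Correction capability = floor((d-1)/2) = floor((49-1)/2) = 24

24 errors


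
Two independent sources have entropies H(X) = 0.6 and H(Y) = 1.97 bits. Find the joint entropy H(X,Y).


For independent variables, H(X,Y) = H(X) + H(Y) = 0.6 + 1.97 = 2.57

2.57 bits


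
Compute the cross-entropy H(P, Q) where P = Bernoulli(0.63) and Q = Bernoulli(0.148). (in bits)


H(P,Q) = -p*log2(q) - (1-p)*log2(1-q). -0.63*log2(0.148) = 1.736488; -0.37*log2(0.852) = 0.085498. H(P,Q) = 1.736488 + 0.085498 = 1.822

1.822 bits


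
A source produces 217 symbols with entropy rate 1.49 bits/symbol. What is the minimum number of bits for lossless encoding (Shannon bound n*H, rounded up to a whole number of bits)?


Minimum bits >= n * H = 217 * 1.49 = 323.33, rounded up to a whole number of bits = 324

324 bits


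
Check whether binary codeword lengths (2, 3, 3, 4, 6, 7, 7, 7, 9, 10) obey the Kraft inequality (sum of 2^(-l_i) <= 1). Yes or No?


Kraft sum = sum(2^(-l_i)) = 0.6045, need <= 1. Result: satisfied (a binary prefix-free code with these lengths exists)

Yes


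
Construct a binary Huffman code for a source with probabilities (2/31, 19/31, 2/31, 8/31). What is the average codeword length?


Huffman construction (repeatedly merge the two least-probable nodes; each merge adds 1 bit to every symbol beneath it): 2/31 + 2/31 = 4/31; 4/31 + 8/31 = 12/31; 12/31 + 19/31 = 1. Resulting codeword lengths (in the order the probabilities were given): (3, 1, 3, 2). L_avg = sum(p_i * l_i) = 2/31*3 + 19/31*1 + 2/31*3 + 8/31*2 = 47/31 = 1.5161

1.5161 bits


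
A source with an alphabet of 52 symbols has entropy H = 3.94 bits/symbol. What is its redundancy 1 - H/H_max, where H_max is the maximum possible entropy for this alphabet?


H_max = log2(K) = log2(52) = 5.7004 bits/symbol. Redundancy = 1 - H/H_max = 1 - 3.94/5.7004 = 1 - 0.6912 = 0.3088

0.3088


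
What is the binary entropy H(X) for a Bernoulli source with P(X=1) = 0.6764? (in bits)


H = -p*log2(p) - (1-p)*log2(1-p). -0.6764*log2(0.6764) = 0.381524; -0.3236*log2(0.3236) = 0.526729. H = 0.381524 + 0.526729 = 0.9083

0.9083 bits


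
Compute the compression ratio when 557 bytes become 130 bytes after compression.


Ratio = original / compressed = 557 / 130 = 4.2846

4.2846


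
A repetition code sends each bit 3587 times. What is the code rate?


Rate = k/n = 1/3587

1/3587


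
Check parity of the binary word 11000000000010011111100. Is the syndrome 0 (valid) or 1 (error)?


Syndrome = XOR of all bits = 1 XOR 1 XOR 0 XOR 0 XOR 0 XOR 0 XOR 0 XOR 0 XOR 0 XOR 0 XOR 0 XOR 0 XOR 1 XOR 0 XOR 0 XOR 1 XOR 1 XOR 1 XOR 1 XOR 1 XOR 1 XOR 0 XOR 0 = 1

1


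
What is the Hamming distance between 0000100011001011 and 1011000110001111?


Count differing positions: ^ . ^ ^ ^ . . ^ . ^ . . . ^ . . = 7 differences

7


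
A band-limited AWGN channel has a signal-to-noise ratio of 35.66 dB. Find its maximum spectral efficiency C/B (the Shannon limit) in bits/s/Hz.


SNR_linear = 10^(35.66/10) = 3681.2897; C/B = log2(1 + SNR_linear) = log2(1 + 3681.2897) = 11.8464

11.8464 bits/s/Hz


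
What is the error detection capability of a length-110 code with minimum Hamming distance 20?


Detection capability = d_min - 1 = 20 - 1 = 19

19 errors


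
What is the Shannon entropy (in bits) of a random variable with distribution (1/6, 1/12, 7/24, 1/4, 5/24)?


H = -sum(p_i * log2(p_i)). Terms: -(1/6)*log2(1/6) = 0.430827; -(1/12)*log2(1/12) = 0.298747; -(7/24)*log2(7/24) = 0.518469; -(1/4)*log2(1/4) = 0.500000; -(5/24)*log2(5/24) = 0.471466. H = 0.430827 + 0.298747 + 0.518469 + 0.500000 + 0.471466 = 2.2195

2.2195 bits


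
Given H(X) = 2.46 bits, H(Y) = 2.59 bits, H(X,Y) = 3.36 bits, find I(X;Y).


I(X;Y) = H(X) + H(Y) - H(X,Y) = 2.46 + 2.59 - 3.36 = 1.69

1.69 bits


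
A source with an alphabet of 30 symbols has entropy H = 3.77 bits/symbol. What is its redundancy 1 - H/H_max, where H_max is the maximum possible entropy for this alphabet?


H_max = log2(K) = log2(30) = 4.9069 bits/symbol. Redundancy = 1 - H/H_max = 1 - 3.77/4.9069 = 1 - 0.7683 = 0.2317

0.2317


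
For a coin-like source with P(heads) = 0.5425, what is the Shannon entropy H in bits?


H = -p*log2(p) - (1-p)*log2(1-p). -0.5425*log2(0.5425) = 0.478650; -0.4575*log2(0.4575) = 0.516132. H = 0.478650 + 0.516132 = 0.9948

0.9948 bits


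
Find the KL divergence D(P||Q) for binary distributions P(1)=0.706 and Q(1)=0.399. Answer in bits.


KL = p*log2(p/q) + (1-p)*log2((1-p)/(1-q)) = 0.706*log2(0.706/0.399) + 0.294*log2(0.294/0.601) = 0.278

0.278 bits


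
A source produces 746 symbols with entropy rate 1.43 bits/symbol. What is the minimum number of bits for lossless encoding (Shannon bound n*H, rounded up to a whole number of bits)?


Minimum bits >= n * H = 746 * 1.43 = 1066.78, rounded up to a whole number of bits = 1067

1067 bits


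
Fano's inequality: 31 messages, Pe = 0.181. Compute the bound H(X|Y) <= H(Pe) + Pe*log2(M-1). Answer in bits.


H(Pe) = -Pe*log2(Pe) - (1-Pe)*log2(1-Pe) = -0.181*log2(0.181) - 0.819*log2(0.819) = 0.446335 + 0.235925 = 0.6823. Pe*log2(M-1) = 0.181*log2(30) = 0.888147. Bound = H(Pe) + Pe*log2(M-1) = 0.446335 + 0.235925 + 0.888147 = 1.5704

1.5704 bits


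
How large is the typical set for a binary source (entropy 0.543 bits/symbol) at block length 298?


log2|A_typical| = nH = 298 * 0.543 = 161.814, so |A_typical| ~ 2^161.814 = 5.139e+48

5.139e+48


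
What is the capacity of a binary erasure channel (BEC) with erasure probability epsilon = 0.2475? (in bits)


C = 1 - epsilon = 1 - 0.2475 = 0.7525

0.7525 bits


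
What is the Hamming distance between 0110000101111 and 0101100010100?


Count differing positions: . . ^ ^ ^ . . ^ ^ ^ . ^ ^ = 8 differences

8


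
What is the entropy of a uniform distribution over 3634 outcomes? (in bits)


H = log2(n) = log2(3634) = 11.8273

11.8273 bits


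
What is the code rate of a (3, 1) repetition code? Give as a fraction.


Rate = k/n = 1/3

1/3


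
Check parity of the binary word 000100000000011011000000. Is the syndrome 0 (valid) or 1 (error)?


Syndrome = XOR of all bits = 0 XOR 0 XOR 0 XOR 1 XOR 0 XOR 0 XOR 0 XOR 0 XOR 0 XOR 0 XOR 0 XOR 0 XOR 0 XOR 1 XOR 1 XOR 0 XOR 1 XOR 1 XOR 0 XOR 0 XOR 0 XOR 0 XOR 0 XOR 0 = 1

1


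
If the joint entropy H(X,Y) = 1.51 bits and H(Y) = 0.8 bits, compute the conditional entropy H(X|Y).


H(X|Y) = H(X,Y) - H(Y) = 1.51 - 0.8 = 0.71

0.71 bits


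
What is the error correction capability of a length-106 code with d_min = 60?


Correction capability = floor((d-1)/2) = floor((60-1)/2) = 29

29 errors


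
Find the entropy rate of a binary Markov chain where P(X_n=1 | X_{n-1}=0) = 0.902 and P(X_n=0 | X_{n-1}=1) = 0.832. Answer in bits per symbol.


Stationary distribution: pi_0 = p10/(p01+p10) = 0.4798, pi_1 = 0.5202. Entropy rate H' = pi_0*H(p01) + pi_1*H(p10) = 0.4798*0.4626 + 0.5202*0.6531 = 0.5617

0.5617 bits/symbol


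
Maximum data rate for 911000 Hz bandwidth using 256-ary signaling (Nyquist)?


Rate = 2 * B * log2(M) = 2 * 911000 * 8.0 = 14576000.0

14576000.0 bps


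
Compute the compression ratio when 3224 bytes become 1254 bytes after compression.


Ratio = original / compressed = 3224 / 1254 = 2.571

2.571


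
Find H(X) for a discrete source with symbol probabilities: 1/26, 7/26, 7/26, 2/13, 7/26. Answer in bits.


H = -sum(p_i * log2(p_i)). Terms: -(1/26)*log2(1/26) = 0.180786; -(7/26)*log2(7/26) = 0.509677; -(7/26)*log2(7/26) = 0.509677; -(2/13)*log2(2/13) = 0.415452; -(7/26)*log2(7/26) = 0.509677. H = 0.180786 + 0.509677 + 0.509677 + 0.415452 + 0.509677 = 2.1253

2.1253 bits


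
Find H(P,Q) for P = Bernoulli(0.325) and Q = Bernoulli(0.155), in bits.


H(P,Q) = -p*log2(q) - (1-p)*log2(1-q). -0.325*log2(0.155) = 0.874139; -0.675*log2(0.845) = 0.164009. H(P,Q) = 0.874139 + 0.164009 = 1.0381

1.0381 bits


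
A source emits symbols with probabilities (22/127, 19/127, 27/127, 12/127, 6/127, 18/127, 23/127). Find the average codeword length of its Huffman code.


Huffman construction (repeatedly merge the two least-probable nodes; each merge adds 1 bit to every symbol beneath it): 6/127 + 12/127 = 18/127; 18/127 + 18/127 = 36/127; 19/127 + 22/127 = 41/127; 23/127 + 27/127 = 50/127; 36/127 + 41/127 = 77/127; 50/127 + 77/127 = 1. Resulting codeword lengths (in the order the probabilities were given): (3, 3, 2, 4, 4, 3, 2). L_avg = sum(p_i * l_i) = 22/127*3 + 19/127*3 + 27/127*2 + 12/127*4 + 6/127*4 + 18/127*3 + 23/127*2 = 349/127 = 2.748

2.748 bits


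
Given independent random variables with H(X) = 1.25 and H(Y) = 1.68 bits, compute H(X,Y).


For independent variables, H(X,Y) = H(X) + H(Y) = 1.25 + 1.68 = 2.93

2.93 bits


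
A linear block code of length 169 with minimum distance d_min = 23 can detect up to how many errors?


Detection capability = d_min - 1 = 23 - 1 = 22

22 errors


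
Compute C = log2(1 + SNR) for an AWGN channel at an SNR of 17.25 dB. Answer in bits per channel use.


SNR_linear = 10^(17.25/10) = 53.0884; C = log2(1 + SNR_linear) = log2(1 + 53.0884) = 5.7572

5.7572 bits/channel use


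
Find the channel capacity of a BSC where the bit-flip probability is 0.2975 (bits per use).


H(p) = -p*log2(p) - (1-p)*log2(1-p) = -0.2975*log2(0.2975) - 0.7025*log2(0.7025) = 0.520339 + 0.357874 = 0.8782. C = 1 - H(p) = 1 - 0.8782 = 0.1218

0.1218 bits


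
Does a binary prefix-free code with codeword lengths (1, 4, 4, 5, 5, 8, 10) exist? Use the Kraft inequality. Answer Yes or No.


Kraft sum = sum(2^(-l_i)) = 0.6924, need <= 1. Result: satisfied (a binary prefix-free code with these lengths exists)

Yes


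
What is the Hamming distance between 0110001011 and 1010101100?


Count differing positions: ^ ^ . . ^ . . ^ ^ ^ = 6 differences

6


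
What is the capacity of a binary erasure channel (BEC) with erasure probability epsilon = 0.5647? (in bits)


C = 1 - epsilon = 1 - 0.5647 = 0.4353

0.4353 bits


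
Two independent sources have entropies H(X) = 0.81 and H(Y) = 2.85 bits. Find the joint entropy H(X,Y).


For independent variables, H(X,Y) = H(X) + H(Y) = 0.81 + 2.85 = 3.66

3.66 bits


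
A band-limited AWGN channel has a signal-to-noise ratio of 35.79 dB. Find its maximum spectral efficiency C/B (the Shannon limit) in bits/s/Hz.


SNR_linear = 10^(35.79/10) = 3793.1498; C/B = log2(1 + SNR_linear) = log2(1 + 3793.1498) = 11.8896

11.8896 bits/s/Hz


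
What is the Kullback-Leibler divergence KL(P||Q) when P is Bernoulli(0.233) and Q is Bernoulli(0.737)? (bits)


KL = p*log2(p/q) + (1-p)*log2((1-p)/(1-q)) = 0.233*log2(0.233/0.737) + 0.767*log2(0.767/0.263) = 0.7973

0.7973 bits


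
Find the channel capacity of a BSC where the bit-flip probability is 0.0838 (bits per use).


H(p) = -p*log2(p) - (1-p)*log2(1-p) = -0.0838*log2(0.0838) - 0.9162*log2(0.9162) = 0.299745 + 0.115684 = 0.4154. C = 1 - H(p) = 1 - 0.4154 = 0.5846

0.5846 bits


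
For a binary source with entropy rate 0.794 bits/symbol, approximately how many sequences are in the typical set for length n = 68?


log2|A_typical| = nH = 68 * 0.794 = 53.992, so |A_typical| ~ 2^53.992 = 1.791e+16

1.791e+16


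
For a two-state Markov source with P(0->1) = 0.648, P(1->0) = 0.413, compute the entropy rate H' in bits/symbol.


Stationary distribution: pi_0 = p10/(p01+p10) = 0.3893, pi_1 = 0.6107. Entropy rate H' = pi_0*H(p01) + pi_1*H(p10) = 0.3893*0.9358 + 0.6107*0.978 = 0.9616

0.9616 bits/symbol


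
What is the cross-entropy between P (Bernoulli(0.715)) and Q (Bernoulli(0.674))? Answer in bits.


H(P,Q) = -p*log2(q) - (1-p)*log2(1-q). -0.715*log2(0.674) = 0.406963; -0.285*log2(0.326) = 0.460861. H(P,Q) = 0.406963 + 0.460861 = 0.8678

0.8678 bits


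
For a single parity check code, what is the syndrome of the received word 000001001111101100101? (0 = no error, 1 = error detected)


Syndrome = XOR of all bits = 0 XOR 0 XOR 0 XOR 0 XOR 0 XOR 1 XOR 0 XOR 0 XOR 1 XOR 1 XOR 1 XOR 1 XOR 1 XOR 0 XOR 1 XOR 1 XOR 0 XOR 0 XOR 1 XOR 0 XOR 1 = 0

0


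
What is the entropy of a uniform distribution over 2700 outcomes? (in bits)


H = log2(n) = log2(2700) = 11.3987

11.3987 bits


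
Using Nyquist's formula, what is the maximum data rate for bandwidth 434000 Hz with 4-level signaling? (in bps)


Rate = 2 * B * log2(M) = 2 * 434000 * 2.0 = 1736000.0

1736000.0 bps


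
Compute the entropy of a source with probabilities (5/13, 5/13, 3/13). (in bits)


H = -sum(p_i * log2(p_i)). Terms: -(5/13)*log2(5/13) = 0.530197; -(5/13)*log2(5/13) = 0.530197; -(3/13)*log2(3/13) = 0.488187. H = 0.530197 + 0.530197 + 0.488187 = 1.5486

1.5486 bits


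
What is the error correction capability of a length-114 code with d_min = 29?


Correction capability = floor((d-1)/2) = floor((29-1)/2) = 14

14 errors


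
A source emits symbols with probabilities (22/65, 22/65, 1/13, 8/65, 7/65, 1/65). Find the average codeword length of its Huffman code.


Huffman construction (repeatedly merge the two least-probable nodes; each merge adds 1 bit to every symbol beneath it): 1/65 + 1/13 = 6/65; 6/65 + 7/65 = 1/5; 8/65 + 1/5 = 21/65; 21/65 + 22/65 = 43/65; 22/65 + 43/65 = 1. Resulting codeword lengths (in the order the probabilities were given): (2, 1, 5, 3, 4, 5). L_avg = sum(p_i * l_i) = 22/65*2 + 22/65*1 + 1/13*5 + 8/65*3 + 7/65*4 + 1/65*5 = 148/65 = 2.2769

2.2769 bits


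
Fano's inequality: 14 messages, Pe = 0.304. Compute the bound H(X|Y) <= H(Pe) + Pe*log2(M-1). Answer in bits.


H(Pe) = -Pe*log2(Pe) - (1-Pe)*log2(1-Pe) = -0.304*log2(0.304) - 0.696*log2(0.696) = 0.522228 + 0.363897 = 0.8861. Pe*log2(M-1) = 0.304*log2(13) = 1.124934. Bound = H(Pe) + Pe*log2(M-1) = 0.522228 + 0.363897 + 1.124934 = 2.0111

2.0111 bits


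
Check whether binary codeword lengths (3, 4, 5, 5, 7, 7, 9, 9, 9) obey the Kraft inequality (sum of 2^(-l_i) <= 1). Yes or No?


Kraft sum = sum(2^(-l_i)) = 0.2715, need <= 1. Result: satisfied (a binary prefix-free code with these lengths exists)

Yes


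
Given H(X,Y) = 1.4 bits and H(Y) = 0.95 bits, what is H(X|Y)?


H(X|Y) = H(X,Y) - H(Y) = 1.4 - 0.95 = 0.45

0.45 bits


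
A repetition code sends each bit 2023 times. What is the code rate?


Rate = k/n = 1/2023

1/2023


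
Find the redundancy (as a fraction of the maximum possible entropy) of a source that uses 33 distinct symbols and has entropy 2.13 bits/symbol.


H_max = log2(K) = log2(33) = 5.0444 bits/symbol. Redundancy = 1 - H/H_max = 1 - 2.13/5.0444 = 1 - 0.4223 = 0.5777

0.5777


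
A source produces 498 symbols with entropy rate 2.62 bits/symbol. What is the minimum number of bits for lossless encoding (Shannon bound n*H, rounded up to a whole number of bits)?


Minimum bits >= n * H = 498 * 2.62 = 1304.76, rounded up to a whole number of bits = 1305

1305 bits


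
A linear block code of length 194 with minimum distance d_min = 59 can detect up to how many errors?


Detection capability = d_min - 1 = 59 - 1 = 58

58 errors


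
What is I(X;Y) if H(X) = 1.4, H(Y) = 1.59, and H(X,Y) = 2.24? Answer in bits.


I(X;Y) = H(X) + H(Y) - H(X,Y) = 1.4 + 1.59 - 2.24 = 0.75

0.75 bits


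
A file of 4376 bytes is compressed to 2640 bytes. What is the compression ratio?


Ratio = original / compressed = 4376 / 2640 = 1.6576

1.6576


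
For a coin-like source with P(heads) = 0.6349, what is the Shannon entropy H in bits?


H = -p*log2(p) - (1-p)*log2(1-p). -0.6349*log2(0.6349) = 0.416113; -0.3651*log2(0.3651) = 0.530723. H = 0.416113 + 0.530723 = 0.9468

0.9468 bits


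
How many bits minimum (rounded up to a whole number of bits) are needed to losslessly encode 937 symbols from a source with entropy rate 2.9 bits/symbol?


Minimum bits >= n * H = 937 * 2.9 = 2717.3, rounded up to a whole number of bits = 2718

2718 bits


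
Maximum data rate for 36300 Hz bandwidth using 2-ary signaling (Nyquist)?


Rate = 2 * B * log2(M) = 2 * 36300 * 1.0 = 72600.0

72600.0 bps


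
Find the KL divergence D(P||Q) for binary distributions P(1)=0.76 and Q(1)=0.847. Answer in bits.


KL = p*log2(p/q) + (1-p)*log2((1-p)/(1-q)) = 0.76*log2(0.76/0.847) + 0.24*log2(0.24/0.153) = 0.037

0.037 bits


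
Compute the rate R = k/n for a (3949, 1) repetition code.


Rate = k/n = 1/3949

1/3949


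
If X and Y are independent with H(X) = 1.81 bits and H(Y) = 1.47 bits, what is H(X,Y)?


For independent variables, H(X,Y) = H(X) + H(Y) = 1.81 + 1.47 = 3.28

3.28 bits


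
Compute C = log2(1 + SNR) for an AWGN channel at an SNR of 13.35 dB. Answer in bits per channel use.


SNR_linear = 10^(13.35/10) = 21.6272; C = log2(1 + SNR_linear) = log2(1 + 21.6272) = 4.5

4.5 bits/channel use


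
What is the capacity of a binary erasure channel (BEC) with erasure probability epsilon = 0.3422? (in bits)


C = 1 - epsilon = 1 - 0.3422 = 0.6578

0.6578 bits


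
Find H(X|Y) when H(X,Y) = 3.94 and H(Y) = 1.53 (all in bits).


H(X|Y) = H(X,Y) - H(Y) = 3.94 - 1.53 = 2.41

2.41 bits


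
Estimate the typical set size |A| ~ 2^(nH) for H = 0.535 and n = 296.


log2|A_typical| = nH = 296 * 0.535 = 158.36, so |A_typical| ~ 2^158.36 = 4.689e+47

4.689e+47


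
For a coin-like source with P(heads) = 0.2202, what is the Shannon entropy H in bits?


H = -p*log2(p) - (1-p)*log2(1-p). -0.2202*log2(0.2202) = 0.480722; -0.7798*log2(0.7798) = 0.279811. H = 0.480722 + 0.279811 = 0.7605

0.7605 bits


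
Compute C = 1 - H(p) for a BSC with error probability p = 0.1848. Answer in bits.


H(p) = -p*log2(p) - (1-p)*log2(1-p) = -0.1848*log2(0.1848) - 0.8152*log2(0.8152) = 0.450166 + 0.240300 = 0.6905. C = 1 - H(p) = 1 - 0.6905 = 0.3095

0.3095 bits


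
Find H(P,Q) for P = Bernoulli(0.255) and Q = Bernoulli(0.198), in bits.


H(P,Q) = -p*log2(q) - (1-p)*log2(1-q). -0.255*log2(0.198) = 0.595789; -0.745*log2(0.802) = 0.237153. H(P,Q) = 0.595789 + 0.237153 = 0.8329

0.8329 bits


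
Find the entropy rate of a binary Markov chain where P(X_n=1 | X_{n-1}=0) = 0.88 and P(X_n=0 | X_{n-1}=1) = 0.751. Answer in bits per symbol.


Stationary distribution: pi_0 = p10/(p01+p10) = 0.4605, pi_1 = 0.5395. Entropy rate H' = pi_0*H(p01) + pi_1*H(p10) = 0.4605*0.5294 + 0.5395*0.8097 = 0.6806

0.6806 bits/symbol


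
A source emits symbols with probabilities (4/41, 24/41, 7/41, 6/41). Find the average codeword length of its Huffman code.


Huffman construction (repeatedly merge the two least-probable nodes; each merge adds 1 bit to every symbol beneath it): 4/41 + 6/41 = 10/41; 7/41 + 10/41 = 17/41; 17/41 + 24/41 = 1. Resulting codeword lengths (in the order the probabilities were given): (3, 1, 2, 3). L_avg = sum(p_i * l_i) = 4/41*3 + 24/41*1 + 7/41*2 + 6/41*3 = 68/41 = 1.6585

1.6585 bits


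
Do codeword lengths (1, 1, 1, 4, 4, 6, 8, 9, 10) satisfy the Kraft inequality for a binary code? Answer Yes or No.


Kraft sum = sum(2^(-l_i)) = 1.6475, need <= 1. Result: violated (a binary prefix-free code with these lengths cannot exist)

No


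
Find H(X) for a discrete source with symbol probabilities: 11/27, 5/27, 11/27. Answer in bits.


H = -sum(p_i * log2(p_i)). Terms: -(11/27)*log2(11/27) = 0.527778; -(5/27)*log2(5/27) = 0.450548; -(11/27)*log2(11/27) = 0.527778. H = 0.527778 + 0.450548 + 0.527778 = 1.5061

1.5061 bits


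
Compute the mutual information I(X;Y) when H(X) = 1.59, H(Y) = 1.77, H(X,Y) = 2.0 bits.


I(X;Y) = H(X) + H(Y) - H(X,Y) = 1.59 + 1.77 - 2.0 = 1.36

1.36 bits


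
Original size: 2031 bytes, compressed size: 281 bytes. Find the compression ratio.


Ratio = original / compressed = 2031 / 281 = 7.2278

7.2278


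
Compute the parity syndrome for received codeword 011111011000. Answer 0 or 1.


Syndrome = XOR of all bits = 0 XOR 1 XOR 1 XOR 1 XOR 1 XOR 1 XOR 0 XOR 1 XOR 1 XOR 0 XOR 0 XOR 0 = 1

1


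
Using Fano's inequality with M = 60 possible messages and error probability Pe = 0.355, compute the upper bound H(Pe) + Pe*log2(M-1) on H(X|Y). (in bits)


H(Pe) = -Pe*log2(Pe) - (1-Pe)*log2(1-Pe) = -0.355*log2(0.355) - 0.645*log2(0.645) = 0.530409 + 0.408046 = 0.9385. Pe*log2(M-1) = 0.355*log2(59) = 2.088338. Bound = H(Pe) + Pe*log2(M-1) = 0.530409 + 0.408046 + 2.088338 = 3.0268

3.0268 bits


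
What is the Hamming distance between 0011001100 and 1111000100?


Count differing positions: ^ ^ . . . . ^ . . . = 3 differences

3


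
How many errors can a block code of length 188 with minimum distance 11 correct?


Correction capability = floor((d-1)/2) = floor((11-1)/2) = 5

5 errors


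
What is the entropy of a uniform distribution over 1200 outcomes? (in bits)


H = log2(n) = log2(1200) = 10.2288

10.2288 bits


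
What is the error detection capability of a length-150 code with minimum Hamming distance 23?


Detection capability = d_min - 1 = 23 - 1 = 22

22 errors


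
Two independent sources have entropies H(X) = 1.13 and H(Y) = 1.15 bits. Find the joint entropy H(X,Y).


For independent variables, H(X,Y) = H(X) + H(Y) = 1.13 + 1.15 = 2.28

2.28 bits


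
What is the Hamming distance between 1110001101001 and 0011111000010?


Count differing positions: ^ ^ . ^ ^ ^ . ^ . ^ . ^ ^ = 9 differences

9


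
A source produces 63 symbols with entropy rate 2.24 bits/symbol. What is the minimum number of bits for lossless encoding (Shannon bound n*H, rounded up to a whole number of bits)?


Minimum bits >= n * H = 63 * 2.24 = 141.12, rounded up to a whole number of bits = 142

142 bits


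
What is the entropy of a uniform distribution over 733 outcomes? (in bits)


H = log2(n) = log2(733) = 9.5177

9.5177 bits


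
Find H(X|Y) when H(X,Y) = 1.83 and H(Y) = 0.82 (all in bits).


H(X|Y) = H(X,Y) - H(Y) = 1.83 - 0.82 = 1.01

1.01 bits


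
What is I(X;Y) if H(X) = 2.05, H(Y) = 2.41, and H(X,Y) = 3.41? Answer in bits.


I(X;Y) = H(X) + H(Y) - H(X,Y) = 2.05 + 2.41 - 3.41 = 1.05

1.05 bits


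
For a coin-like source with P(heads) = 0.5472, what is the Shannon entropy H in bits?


H = -p*log2(p) - (1-p)*log2(1-p). -0.5472*log2(0.5472) = 0.475987; -0.4528*log2(0.4528) = 0.517575. H = 0.475987 + 0.517575 = 0.9936

0.9936 bits


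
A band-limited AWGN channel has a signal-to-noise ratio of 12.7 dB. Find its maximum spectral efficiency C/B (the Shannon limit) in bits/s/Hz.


SNR_linear = 10^(12.7/10) = 18.6209; C/B = log2(1 + SNR_linear) = log2(1 + 18.6209) = 4.2943

4.2943 bits/s/Hz


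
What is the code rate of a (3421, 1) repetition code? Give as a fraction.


Rate = k/n = 1/3421

1/3421


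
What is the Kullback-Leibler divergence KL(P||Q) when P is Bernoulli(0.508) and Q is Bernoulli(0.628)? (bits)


KL = p*log2(p/q) + (1-p)*log2((1-p)/(1-q)) = 0.508*log2(0.508/0.628) + 0.492*log2(0.492/0.372) = 0.043

0.043 bits


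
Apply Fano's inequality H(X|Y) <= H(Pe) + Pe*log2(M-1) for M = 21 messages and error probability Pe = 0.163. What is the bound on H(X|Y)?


H(Pe) = -Pe*log2(Pe) - (1-Pe)*log2(1-Pe) = -0.163*log2(0.163) - 0.837*log2(0.837) = 0.426580 + 0.214858 = 0.6414. Pe*log2(M-1) = 0.163*log2(20) = 0.704474. Bound = H(Pe) + Pe*log2(M-1) = 0.426580 + 0.214858 + 0.704474 = 1.3459

1.3459 bits


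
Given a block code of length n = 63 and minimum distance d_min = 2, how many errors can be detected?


Detection capability = d_min - 1 = 2 - 1 = 1

1 errors


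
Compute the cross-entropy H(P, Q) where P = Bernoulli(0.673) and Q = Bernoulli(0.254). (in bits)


H(P,Q) = -p*log2(q) - (1-p)*log2(1-q). -0.673*log2(0.254) = 1.330588; -0.327*log2(0.746) = 0.138240. H(P,Q) = 1.330588 + 0.138240 = 1.4688

1.4688 bits


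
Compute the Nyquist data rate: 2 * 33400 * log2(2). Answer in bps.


Rate = 2 * B * log2(M) = 2 * 33400 * 1.0 = 66800.0

66800.0 bps


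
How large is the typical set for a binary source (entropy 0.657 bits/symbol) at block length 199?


log2|A_typical| = nH = 199 * 0.657 = 130.743, so |A_typical| ~ 2^130.743 = 2.278e+39

2.278e+39


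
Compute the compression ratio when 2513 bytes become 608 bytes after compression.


Ratio = original / compressed = 2513 / 608 = 4.1332

4.1332


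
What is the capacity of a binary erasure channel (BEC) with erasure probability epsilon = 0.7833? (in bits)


C = 1 - epsilon = 1 - 0.7833 = 0.2167

0.2167 bits


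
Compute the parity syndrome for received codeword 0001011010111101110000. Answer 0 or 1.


Syndrome = XOR of all bits = 0 XOR 0 XOR 0 XOR 1 XOR 0 XOR 1 XOR 1 XOR 0 XOR 1 XOR 0 XOR 1 XOR 1 XOR 1 XOR 1 XOR 0 XOR 1 XOR 1 XOR 1 XOR 0 XOR 0 XOR 0 XOR 0 = 1

1


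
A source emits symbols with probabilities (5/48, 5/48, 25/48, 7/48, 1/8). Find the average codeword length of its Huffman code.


Huffman construction (repeatedly merge the two least-probable nodes; each merge adds 1 bit to every symbol beneath it): 5/48 + 5/48 = 5/24; 1/8 + 7/48 = 13/48; 5/24 + 13/48 = 23/48; 23/48 + 25/48 = 1. Resulting codeword lengths (in the order the probabilities were given): (3, 3, 1, 3, 3). L_avg = sum(p_i * l_i) = 5/48*3 + 5/48*3 + 25/48*1 + 7/48*3 + 1/8*3 = 47/24 = 1.9583

1.9583 bits


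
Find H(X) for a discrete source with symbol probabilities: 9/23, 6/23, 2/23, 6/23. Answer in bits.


H = -sum(p_i * log2(p_i)). Terms: -(9/23)*log2(9/23) = 0.529684; -(6/23)*log2(6/23) = 0.505722; -(2/23)*log2(2/23) = 0.306397; -(6/23)*log2(6/23) = 0.505722. H = 0.529684 + 0.505722 + 0.306397 + 0.505722 = 1.8475

1.8475 bits


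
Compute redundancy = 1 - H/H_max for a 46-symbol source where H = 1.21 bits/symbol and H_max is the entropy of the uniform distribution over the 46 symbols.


H_max = log2(K) = log2(46) = 5.5236 bits/symbol. Redundancy = 1 - H/H_max = 1 - 1.21/5.5236 = 1 - 0.2191 = 0.7809

0.7809


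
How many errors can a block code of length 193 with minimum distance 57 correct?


Correction capability = floor((d-1)/2) = floor((57-1)/2) = 28

28 errors


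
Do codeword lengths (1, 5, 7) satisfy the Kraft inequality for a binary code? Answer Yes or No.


Kraft sum = sum(2^(-l_i)) = 0.5391, need <= 1. Result: satisfied (a binary prefix-free code with these lengths exists)

Yes


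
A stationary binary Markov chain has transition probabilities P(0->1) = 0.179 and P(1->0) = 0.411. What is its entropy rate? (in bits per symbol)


Stationary distribution: pi_0 = p10/(p01+p10) = 0.6966, pi_1 = 0.3034. Entropy rate H' = pi_0*H(p01) + pi_1*H(p10) = 0.6966*0.6779 + 0.3034*0.977 = 0.7686

0.7686 bits/symbol


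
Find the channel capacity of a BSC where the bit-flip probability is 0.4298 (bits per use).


H(p) = -p*log2(p) - (1-p)*log2(1-p) = -0.4298*log2(0.4298) - 0.5702*log2(0.5702) = 0.523609 + 0.462124 = 0.9857. C = 1 - H(p) = 1 - 0.9857 = 0.0143

0.0143 bits


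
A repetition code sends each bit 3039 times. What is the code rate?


Rate = k/n = 1/3039

1/3039


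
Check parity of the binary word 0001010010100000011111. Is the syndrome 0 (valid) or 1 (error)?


Syndrome = XOR of all bits = 0 XOR 0 XOR 0 XOR 1 XOR 0 XOR 1 XOR 0 XOR 0 XOR 1 XOR 0 XOR 1 XOR 0 XOR 0 XOR 0 XOR 0 XOR 0 XOR 0 XOR 1 XOR 1 XOR 1 XOR 1 XOR 1 = 1

1


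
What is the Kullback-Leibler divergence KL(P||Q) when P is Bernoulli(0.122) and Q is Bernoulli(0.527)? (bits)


KL = p*log2(p/q) + (1-p)*log2((1-p)/(1-q)) = 0.122*log2(0.122/0.527) + 0.878*log2(0.878/0.473) = 0.526

0.526 bits


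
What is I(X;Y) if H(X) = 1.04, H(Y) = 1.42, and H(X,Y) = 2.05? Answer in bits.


I(X;Y) = H(X) + H(Y) - H(X,Y) = 1.04 + 1.42 - 2.05 = 0.41

0.41 bits


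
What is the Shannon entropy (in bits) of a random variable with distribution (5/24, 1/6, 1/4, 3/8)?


H = -sum(p_i * log2(p_i)). Terms: -(5/24)*log2(5/24) = 0.471466; -(1/6)*log2(1/6) = 0.430827; -(1/4)*log2(1/4) = 0.500000; -(3/8)*log2(3/8) = 0.530639. H = 0.471466 + 0.430827 + 0.500000 + 0.530639 = 1.9329

1.9329 bits


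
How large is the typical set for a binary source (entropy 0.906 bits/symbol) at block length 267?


log2|A_typical| = nH = 267 * 0.906 = 241.902, so |A_typical| ~ 2^241.902 = 6.603e+72

6.603e+72


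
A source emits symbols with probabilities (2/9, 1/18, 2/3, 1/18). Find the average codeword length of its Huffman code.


Huffman construction (repeatedly merge the two least-probable nodes; each merge adds 1 bit to every symbol beneath it): 1/18 + 1/18 = 1/9; 1/9 + 2/9 = 1/3; 1/3 + 2/3 = 1. Resulting codeword lengths (in the order the probabilities were given): (2, 3, 1, 3). L_avg = sum(p_i * l_i) = 2/9*2 + 1/18*3 + 2/3*1 + 1/18*3 = 13/9 = 1.4444

1.4444 bits


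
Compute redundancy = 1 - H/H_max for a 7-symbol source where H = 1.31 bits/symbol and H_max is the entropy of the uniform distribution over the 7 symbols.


H_max = log2(K) = log2(7) = 2.8074 bits/symbol. Redundancy = 1 - H/H_max = 1 - 1.31/2.8074 = 1 - 0.4666 = 0.5334

0.5334


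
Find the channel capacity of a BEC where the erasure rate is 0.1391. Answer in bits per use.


C = 1 - epsilon = 1 - 0.1391 = 0.8609

0.8609 bits


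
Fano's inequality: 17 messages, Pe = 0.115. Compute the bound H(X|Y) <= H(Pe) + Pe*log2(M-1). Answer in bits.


H(Pe) = -Pe*log2(Pe) - (1-Pe)*log2(1-Pe) = -0.115*log2(0.115) - 0.885*log2(0.885) = 0.358834 + 0.155982 = 0.5148. Pe*log2(M-1) = 0.115*log2(16) = 0.460000. Bound = H(Pe) + Pe*log2(M-1) = 0.358834 + 0.155982 + 0.460000 = 0.9748

0.9748 bits


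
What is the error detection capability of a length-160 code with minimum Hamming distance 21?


Detection capability = d_min - 1 = 21 - 1 = 20

20 errors


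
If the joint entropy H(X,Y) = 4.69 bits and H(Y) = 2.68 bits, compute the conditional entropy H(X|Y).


H(X|Y) = H(X,Y) - H(Y) = 4.69 - 2.68 = 2.01

2.01 bits


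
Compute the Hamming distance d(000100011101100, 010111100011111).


Count differing positions: . ^ . . ^ ^ ^ ^ ^ ^ ^ . . ^ ^ = 10 differences

10


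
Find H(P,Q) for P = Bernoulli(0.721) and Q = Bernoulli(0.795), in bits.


H(P,Q) = -p*log2(q) - (1-p)*log2(1-q). -0.721*log2(0.795) = 0.238632; -0.279*log2(0.205) = 0.637879. H(P,Q) = 0.238632 + 0.637879 = 0.8765

0.8765 bits


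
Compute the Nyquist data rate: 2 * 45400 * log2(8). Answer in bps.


Rate = 2 * B * log2(M) = 2 * 45400 * 3.0 = 272400.0

272400.0 bps


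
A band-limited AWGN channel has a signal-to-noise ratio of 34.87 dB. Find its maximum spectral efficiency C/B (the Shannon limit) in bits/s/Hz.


SNR_linear = 10^(34.87/10) = 3069.022; C/B = log2(1 + SNR_linear) = log2(1 + 3069.022) = 11.584

11.584 bits/s/Hz


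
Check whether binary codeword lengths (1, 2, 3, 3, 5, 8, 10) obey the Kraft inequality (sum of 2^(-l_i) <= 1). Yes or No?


Kraft sum = sum(2^(-l_i)) = 1.0361, need <= 1. Result: violated (a binary prefix-free code with these lengths cannot exist)

No


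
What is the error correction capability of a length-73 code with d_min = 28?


Correction capability = floor((d-1)/2) = floor((28-1)/2) = 13

13 errors


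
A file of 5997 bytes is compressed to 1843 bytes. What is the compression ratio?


Ratio = original / compressed = 5997 / 1843 = 3.2539

3.2539


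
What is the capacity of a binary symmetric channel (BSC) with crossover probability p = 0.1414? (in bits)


H(p) = -p*log2(p) - (1-p)*log2(1-p) = -0.1414*log2(0.1414) - 0.8586*log2(0.8586) = 0.399051 + 0.188842 = 0.5879. C = 1 - H(p) = 1 - 0.5879 = 0.4121

0.4121 bits


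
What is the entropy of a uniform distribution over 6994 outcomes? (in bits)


H = log2(n) = log2(6994) = 12.7719

12.7719 bits


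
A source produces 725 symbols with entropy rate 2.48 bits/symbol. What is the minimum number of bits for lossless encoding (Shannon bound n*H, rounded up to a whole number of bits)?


Minimum bits >= n * H = 725 * 2.48 = 1798.0, rounded up to a whole number of bits = 1798

1798 bits


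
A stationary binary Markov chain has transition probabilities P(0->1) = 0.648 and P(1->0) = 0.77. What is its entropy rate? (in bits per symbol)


Stationary distribution: pi_0 = p10/(p01+p10) = 0.543, pi_1 = 0.457. Entropy rate H' = pi_0*H(p01) + pi_1*H(p10) = 0.543*0.9358 + 0.457*0.778 = 0.8637

0.8637 bits/symbol


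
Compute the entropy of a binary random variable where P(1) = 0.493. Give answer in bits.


H = -p*log2(p) - (1-p)*log2(1-p). -0.493*log2(0.493) = 0.503028; -0.507*log2(0.507) = 0.496831. H = 0.503028 + 0.496831 = 0.9999

0.9999 bits


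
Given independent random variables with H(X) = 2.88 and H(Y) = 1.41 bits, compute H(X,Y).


For independent variables, H(X,Y) = H(X) + H(Y) = 2.88 + 1.41 = 4.29

4.29 bits


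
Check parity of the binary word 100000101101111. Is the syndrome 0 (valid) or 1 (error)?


Syndrome = XOR of all bits = 1 XOR 0 XOR 0 XOR 0 XOR 0 XOR 0 XOR 1 XOR 0 XOR 1 XOR 1 XOR 0 XOR 1 XOR 1 XOR 1 XOR 1 = 0

0


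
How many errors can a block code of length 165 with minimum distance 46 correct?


Correction capability = floor((d-1)/2) = floor((46-1)/2) = 22

22 errors


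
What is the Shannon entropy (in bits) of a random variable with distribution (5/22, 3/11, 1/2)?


H = -sum(p_i * log2(p_i)). Terms: -(5/22)*log2(5/22) = 0.485796; -(3/11)*log2(3/11) = 0.511219; -(1/2)*log2(1/2) = 0.500000. H = 0.485796 + 0.511219 + 0.500000 = 1.497

1.497 bits


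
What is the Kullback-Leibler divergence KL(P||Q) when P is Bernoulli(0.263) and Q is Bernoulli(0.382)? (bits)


KL = p*log2(p/q) + (1-p)*log2((1-p)/(1-q)) = 0.263*log2(0.263/0.382) + 0.737*log2(0.737/0.618) = 0.0456

0.0456 bits


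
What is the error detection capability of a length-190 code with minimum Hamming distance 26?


Detection capability = d_min - 1 = 26 - 1 = 25

25 errors


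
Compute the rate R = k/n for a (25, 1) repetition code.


Rate = k/n = 1/25

1/25


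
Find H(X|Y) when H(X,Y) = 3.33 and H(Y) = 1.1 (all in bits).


H(X|Y) = H(X,Y) - H(Y) = 3.33 - 1.1 = 2.23

2.23 bits


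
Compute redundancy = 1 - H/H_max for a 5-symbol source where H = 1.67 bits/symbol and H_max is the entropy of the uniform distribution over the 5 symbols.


H_max = log2(K) = log2(5) = 2.3219 bits/symbol. Redundancy = 1 - H/H_max = 1 - 1.67/2.3219 = 1 - 0.7192 = 0.2808

0.2808


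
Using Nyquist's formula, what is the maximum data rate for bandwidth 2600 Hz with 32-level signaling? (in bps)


Rate = 2 * B * log2(M) = 2 * 2600 * 5.0 = 26000.0

26000.0 bps


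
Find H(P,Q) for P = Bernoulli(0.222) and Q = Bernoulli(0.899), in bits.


H(P,Q) = -p*log2(q) - (1-p)*log2(1-q). -0.222*log2(0.899) = 0.034101; -0.778*log2(0.101) = 2.573292. H(P,Q) = 0.034101 + 2.573292 = 2.6074

2.6074 bits


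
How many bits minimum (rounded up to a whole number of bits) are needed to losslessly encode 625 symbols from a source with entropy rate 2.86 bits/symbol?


Minimum bits >= n * H = 625 * 2.86 = 1787.5, rounded up to a whole number of bits = 1788

1788 bits


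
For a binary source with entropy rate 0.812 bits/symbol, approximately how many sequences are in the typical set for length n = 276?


log2|A_typical| = nH = 276 * 0.812 = 224.112, so |A_typical| ~ 2^224.112 = 2.914e+67

2.914e+67


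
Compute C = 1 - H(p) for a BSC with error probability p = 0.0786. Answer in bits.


H(p) = -p*log2(p) - (1-p)*log2(1-p) = -0.0786*log2(0.0786) - 0.9214*log2(0.9214) = 0.288409 + 0.108818 = 0.3972. C = 1 - H(p) = 1 - 0.3972 = 0.6028

0.6028 bits


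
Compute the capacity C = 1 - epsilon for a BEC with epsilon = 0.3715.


C = 1 - epsilon = 1 - 0.3715 = 0.6285

0.6285 bits


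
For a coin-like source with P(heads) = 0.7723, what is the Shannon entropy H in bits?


H = -p*log2(p) - (1-p)*log2(1-p). -0.7723*log2(0.7723) = 0.287888; -0.2277*log2(0.2277) = 0.486093. H = 0.287888 + 0.486093 = 0.774

0.774 bits


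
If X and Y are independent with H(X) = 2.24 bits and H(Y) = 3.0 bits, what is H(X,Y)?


For independent variables, H(X,Y) = H(X) + H(Y) = 2.24 + 3.0 = 5.24

5.24 bits


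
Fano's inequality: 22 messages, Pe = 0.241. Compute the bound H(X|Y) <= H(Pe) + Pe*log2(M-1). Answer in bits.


H(Pe) = -Pe*log2(Pe) - (1-Pe)*log2(1-Pe) = -0.241*log2(0.241) - 0.759*log2(0.759) = 0.494748 + 0.301952 = 0.7967. Pe*log2(M-1) = 0.241*log2(21) = 1.058548. Bound = H(Pe) + Pe*log2(M-1) = 0.494748 + 0.301952 + 1.058548 = 1.8552

1.8552 bits


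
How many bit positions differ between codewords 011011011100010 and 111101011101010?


Count differing positions: ^ . . ^ ^ . . . . . . ^ . . . = 4 differences

4


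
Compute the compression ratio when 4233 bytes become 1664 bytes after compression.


Ratio = original / compressed = 4233 / 1664 = 2.5439

2.5439


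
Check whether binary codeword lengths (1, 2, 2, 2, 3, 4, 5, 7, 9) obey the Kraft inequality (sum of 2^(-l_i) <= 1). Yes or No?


Kraft sum = sum(2^(-l_i)) = 1.4785, need <= 1. Result: violated (a binary prefix-free code with these lengths cannot exist)

No


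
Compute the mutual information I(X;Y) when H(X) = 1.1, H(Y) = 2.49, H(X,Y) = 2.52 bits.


I(X;Y) = H(X) + H(Y) - H(X,Y) = 1.1 + 2.49 - 2.52 = 1.07

1.07 bits


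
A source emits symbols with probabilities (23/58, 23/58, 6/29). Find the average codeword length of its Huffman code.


Huffman construction (repeatedly merge the two least-probable nodes; each merge adds 1 bit to every symbol beneath it): 6/29 + 23/58 = 35/58; 23/58 + 35/58 = 1. Resulting codeword lengths (in the order the probabilities were given): (2, 1, 2). L_avg = sum(p_i * l_i) = 23/58*2 + 23/58*1 + 6/29*2 = 93/58 = 1.6034

1.6034 bits


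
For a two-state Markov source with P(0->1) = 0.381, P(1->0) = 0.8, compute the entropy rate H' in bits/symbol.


Stationary distribution: pi_0 = p10/(p01+p10) = 0.6774, pi_1 = 0.3226. Entropy rate H' = pi_0*H(p01) + pi_1*H(p10) = 0.6774*0.9587 + 0.3226*0.7219 = 0.8823

0.8823 bits/symbol


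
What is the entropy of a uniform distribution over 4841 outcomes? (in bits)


H = log2(n) = log2(4841) = 12.2411

12.2411 bits


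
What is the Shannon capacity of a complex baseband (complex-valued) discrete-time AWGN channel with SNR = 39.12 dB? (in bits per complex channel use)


SNR_linear = 10^(39.12/10) = 8165.8237; C = log2(1 + SNR_linear) = log2(1 + 8165.8237) = 12.9956

12.9956 bits/channel use


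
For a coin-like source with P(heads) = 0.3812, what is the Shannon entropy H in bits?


H = -p*log2(p) - (1-p)*log2(1-p). -0.3812*log2(0.3812) = 0.530394; -0.6188*log2(0.6188) = 0.428491. H = 0.530394 + 0.428491 = 0.9589

0.9589 bits


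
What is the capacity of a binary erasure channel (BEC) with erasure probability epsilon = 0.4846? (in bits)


C = 1 - epsilon = 1 - 0.4846 = 0.5154

0.5154 bits
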